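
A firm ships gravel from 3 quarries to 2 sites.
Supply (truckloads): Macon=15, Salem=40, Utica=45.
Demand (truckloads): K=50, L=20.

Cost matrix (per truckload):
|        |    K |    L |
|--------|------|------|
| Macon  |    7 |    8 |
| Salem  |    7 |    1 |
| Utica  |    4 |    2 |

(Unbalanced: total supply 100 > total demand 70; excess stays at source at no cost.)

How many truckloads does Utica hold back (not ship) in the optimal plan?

0

Minimum-cost shipments:
  Salem to K: 5 × 7 = 35
  Salem to L: 20 × 1 = 20
  Utica to K: 45 × 4 = 180
Total cost = 235.
Utica ships 45 of its 45, leaving 0.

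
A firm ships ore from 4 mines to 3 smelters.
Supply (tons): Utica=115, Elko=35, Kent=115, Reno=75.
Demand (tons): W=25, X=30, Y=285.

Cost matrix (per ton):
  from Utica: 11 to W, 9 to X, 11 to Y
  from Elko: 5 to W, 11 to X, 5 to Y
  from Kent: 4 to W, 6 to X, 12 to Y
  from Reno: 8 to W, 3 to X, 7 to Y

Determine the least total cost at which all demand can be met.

An optimal shipping plan:
  Utica→Y: 115 × 11 = 1265
  Elko→Y: 35 × 5 = 175
  Kent→W: 25 × 4 = 100
  Kent→X: 30 × 6 = 180
  Kent→Y: 60 × 12 = 720
  Reno→Y: 75 × 7 = 525
Total = 1265 + 175 + 100 + 180 + 720 + 525 = 2965.
(Supply check: Utica ships 115; Elko ships 35; Kent ships 115; Reno ships 75.)

2965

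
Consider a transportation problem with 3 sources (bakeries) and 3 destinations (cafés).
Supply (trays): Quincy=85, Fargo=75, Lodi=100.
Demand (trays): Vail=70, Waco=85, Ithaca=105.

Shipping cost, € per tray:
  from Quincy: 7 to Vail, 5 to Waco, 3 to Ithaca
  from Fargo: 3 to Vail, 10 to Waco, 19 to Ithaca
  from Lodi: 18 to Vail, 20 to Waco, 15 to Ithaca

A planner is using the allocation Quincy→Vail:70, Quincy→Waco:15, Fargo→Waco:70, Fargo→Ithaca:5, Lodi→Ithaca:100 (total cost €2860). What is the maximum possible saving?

685

Current plan cost = 70·7 + 15·5 + 70·10 + 5·19 + 100·15 = €2860.
Optimal plan:
  Quincy->Waco: 80 trays
  Quincy->Ithaca: 5 trays
  Fargo->Vail: 70 trays
  Fargo->Waco: 5 trays
  Lodi->Ithaca: 100 trays
Optimal cost = €2175.
Saving = 2860 − 2175 = €685.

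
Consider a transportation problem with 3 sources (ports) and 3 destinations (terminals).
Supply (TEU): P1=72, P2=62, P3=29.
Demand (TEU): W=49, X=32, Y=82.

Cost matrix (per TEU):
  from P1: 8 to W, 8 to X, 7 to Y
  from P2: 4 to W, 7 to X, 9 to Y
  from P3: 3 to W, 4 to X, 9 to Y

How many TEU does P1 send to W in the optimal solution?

0

The minimum-cost plan:
  P1–Y: 72 × 7 = 504
  P2–W: 49 × 4 = 196
  P2–X: 3 × 7 = 21
  P2–Y: 10 × 9 = 90
  P3–X: 29 × 4 = 116
Total cost = 927.
The route P1→W is not used.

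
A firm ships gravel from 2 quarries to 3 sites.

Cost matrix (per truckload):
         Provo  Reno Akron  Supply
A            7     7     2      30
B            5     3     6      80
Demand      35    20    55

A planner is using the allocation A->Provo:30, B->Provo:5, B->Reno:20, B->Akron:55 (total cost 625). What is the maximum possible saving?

180

Current plan cost = 30·7 + 5·5 + 20·3 + 55·6 = 625.
Optimal plan:
  A–Akron: 30 truckloads
  B–Provo: 35 truckloads
  B–Reno: 20 truckloads
  B–Akron: 25 truckloads
Optimal cost = 445.
Saving = 625 − 445 = 180.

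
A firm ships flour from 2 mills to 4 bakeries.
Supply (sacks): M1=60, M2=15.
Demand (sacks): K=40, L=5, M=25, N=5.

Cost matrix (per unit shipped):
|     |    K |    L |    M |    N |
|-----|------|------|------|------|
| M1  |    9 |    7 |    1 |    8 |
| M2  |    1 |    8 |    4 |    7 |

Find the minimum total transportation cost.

One minimum-cost allocation:
  M1–K: 25 sacks
  M1–L: 5 sacks
  M1–M: 25 sacks
  M1–N: 5 sacks
  M2–K: 15 sacks
Total cost = 340.
(Supply check: M1 ships 60; M2 ships 15.)

340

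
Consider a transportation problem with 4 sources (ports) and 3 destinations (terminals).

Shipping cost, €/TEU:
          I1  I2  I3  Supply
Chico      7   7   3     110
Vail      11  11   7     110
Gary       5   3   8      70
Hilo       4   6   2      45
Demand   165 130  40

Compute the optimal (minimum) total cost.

A cheapest plan:
  Chico–I1: 10 × €7 = €70
  Chico–I2: 60 × €7 = €420
  Chico–I3: 40 × €3 = €120
  Vail–I1: 110 × €11 = €1210
  Gary–I2: 70 × €3 = €210
  Hilo–I1: 45 × €4 = €180
Total = 70 + 420 + 120 + 1210 + 210 + 180 = €2210.
(Supply check: Chico ships 110; Vail ships 110; Gary ships 70; Hilo ships 45.)

2210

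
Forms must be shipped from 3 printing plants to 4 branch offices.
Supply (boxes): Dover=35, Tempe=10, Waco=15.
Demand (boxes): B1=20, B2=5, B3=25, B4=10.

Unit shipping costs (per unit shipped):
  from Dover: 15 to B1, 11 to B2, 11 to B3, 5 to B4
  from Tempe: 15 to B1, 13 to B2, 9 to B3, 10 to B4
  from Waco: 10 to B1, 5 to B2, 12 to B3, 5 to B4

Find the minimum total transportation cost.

580

Optimal allocation:
  Dover–B1: 10 × 15 = 150
  Dover–B3: 15 × 11 = 165
  Dover–B4: 10 × 5 = 50
  Tempe–B3: 10 × 9 = 90
  Waco–B1: 10 × 10 = 100
  Waco–B2: 5 × 5 = 25
Total = 150 + 165 + 50 + 90 + 100 + 25 = 580.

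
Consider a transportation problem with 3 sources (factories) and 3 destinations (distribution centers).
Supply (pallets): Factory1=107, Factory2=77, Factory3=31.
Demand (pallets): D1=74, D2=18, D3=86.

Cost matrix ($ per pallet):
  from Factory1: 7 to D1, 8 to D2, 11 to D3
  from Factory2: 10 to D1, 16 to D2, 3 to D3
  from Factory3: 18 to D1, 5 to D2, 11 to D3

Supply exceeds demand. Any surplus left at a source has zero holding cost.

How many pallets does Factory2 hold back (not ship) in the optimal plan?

Minimum-cost shipments:
  Factory1→D1: 74 pallets
  Factory2→D3: 77 pallets
  Factory3→D2: 18 pallets
  Factory3→D3: 9 pallets
Total cost = $938.
Factory2 ships 77 of its 77, leaving 0.

0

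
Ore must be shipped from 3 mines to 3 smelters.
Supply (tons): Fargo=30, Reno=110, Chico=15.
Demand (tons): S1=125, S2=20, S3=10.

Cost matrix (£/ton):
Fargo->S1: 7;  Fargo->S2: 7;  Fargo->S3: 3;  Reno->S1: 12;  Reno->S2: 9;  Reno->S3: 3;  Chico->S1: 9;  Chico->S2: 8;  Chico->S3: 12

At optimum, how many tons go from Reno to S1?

The minimum-cost plan:
  Fargo→S1: 30 × £7 = £210
  Reno→S1: 80 × £12 = £960
  Reno→S2: 20 × £9 = £180
  Reno→S3: 10 × £3 = £30
  Chico→S1: 15 × £9 = £135
Total cost = £1515.
So Reno→S1 carries 80 tons.

80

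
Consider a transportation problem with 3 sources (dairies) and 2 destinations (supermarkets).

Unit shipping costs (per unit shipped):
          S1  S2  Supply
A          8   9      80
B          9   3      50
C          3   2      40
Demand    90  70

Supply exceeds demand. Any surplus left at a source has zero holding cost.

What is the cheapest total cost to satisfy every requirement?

A cheapest plan:
  A–S1: 70 × 8 = 560
  B–S2: 50 × 3 = 150
  C–S1: 20 × 3 = 60
  C–S2: 20 × 2 = 40
Total = 560 + 150 + 60 + 40 = 810.

810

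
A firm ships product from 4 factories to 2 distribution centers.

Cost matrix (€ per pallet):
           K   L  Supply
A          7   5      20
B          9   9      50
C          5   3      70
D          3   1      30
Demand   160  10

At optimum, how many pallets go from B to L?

0

Optimal shipments:
  A–K: 10 × €7 = €70
  A–L: 10 × €5 = €50
  B–K: 50 × €9 = €450
  C–K: 70 × €5 = €350
  D–K: 30 × €3 = €90
Total cost = €1010.
The route B→L is not used.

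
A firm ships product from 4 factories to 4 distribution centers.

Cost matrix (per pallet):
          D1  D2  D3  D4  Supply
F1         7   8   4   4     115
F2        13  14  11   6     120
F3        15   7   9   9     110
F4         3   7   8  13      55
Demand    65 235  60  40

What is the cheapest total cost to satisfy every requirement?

Optimal allocation:
  F1->D2: 55 × 8 = 440
  F1->D3: 60 × 4 = 240
  F2->D1: 10 × 13 = 130
  F2->D2: 70 × 14 = 980
  F2->D4: 40 × 6 = 240
  F3->D2: 110 × 7 = 770
  F4->D1: 55 × 3 = 165
Total = 440 + 240 + 130 + 980 + 240 + 770 + 165 = 2965.
(Supply check: F1 ships 115; F2 ships 120; F3 ships 110; F4 ships 55.)

2965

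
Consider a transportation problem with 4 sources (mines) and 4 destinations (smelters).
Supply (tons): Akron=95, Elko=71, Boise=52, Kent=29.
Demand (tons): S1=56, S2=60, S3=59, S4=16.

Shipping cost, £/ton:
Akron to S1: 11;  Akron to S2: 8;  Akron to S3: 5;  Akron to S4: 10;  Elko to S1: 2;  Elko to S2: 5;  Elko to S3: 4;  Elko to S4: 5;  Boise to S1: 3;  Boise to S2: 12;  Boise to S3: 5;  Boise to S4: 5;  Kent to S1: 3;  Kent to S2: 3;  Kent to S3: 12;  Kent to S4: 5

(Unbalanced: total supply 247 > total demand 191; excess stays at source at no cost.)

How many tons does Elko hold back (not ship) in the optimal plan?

An optimal plan:
  Akron–S3: 39 × £5 = £195
  Elko–S1: 40 × £2 = £80
  Elko–S2: 31 × £5 = £155
  Boise–S1: 16 × £3 = £48
  Boise–S3: 20 × £5 = £100
  Boise–S4: 16 × £5 = £80
  Kent–S2: 29 × £3 = £87
Total cost = £745.
Elko ships 71 of its 71, leaving 0.

0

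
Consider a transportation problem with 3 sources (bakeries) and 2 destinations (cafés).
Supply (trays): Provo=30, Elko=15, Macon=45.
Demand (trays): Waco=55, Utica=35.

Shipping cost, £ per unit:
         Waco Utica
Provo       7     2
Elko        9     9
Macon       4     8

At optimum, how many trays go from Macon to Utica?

Optimal shipments:
  Provo to Utica: 30 × £2 = £60
  Elko to Waco: 10 × £9 = £90
  Elko to Utica: 5 × £9 = £45
  Macon to Waco: 45 × £4 = £180
Total cost = £375.
The route Macon→Utica is not used.

0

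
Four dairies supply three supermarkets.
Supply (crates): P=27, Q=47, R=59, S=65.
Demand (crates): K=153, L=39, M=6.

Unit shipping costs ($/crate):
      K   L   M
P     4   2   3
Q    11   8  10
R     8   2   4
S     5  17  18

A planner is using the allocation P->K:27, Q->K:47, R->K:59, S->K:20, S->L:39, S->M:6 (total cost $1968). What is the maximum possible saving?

Current plan cost = 27·4 + 47·11 + 59·8 + 20·5 + 39·17 + 6·18 = $1968.
Optimal plan:
  P–K: 27 × $4 = $108
  Q–K: 47 × $11 = $517
  R–K: 14 × $8 = $112
  R–L: 39 × $2 = $78
  R–M: 6 × $4 = $24
  S–K: 65 × $5 = $325
Optimal cost = $1164.
Saving = 1968 − 1164 = $804.

804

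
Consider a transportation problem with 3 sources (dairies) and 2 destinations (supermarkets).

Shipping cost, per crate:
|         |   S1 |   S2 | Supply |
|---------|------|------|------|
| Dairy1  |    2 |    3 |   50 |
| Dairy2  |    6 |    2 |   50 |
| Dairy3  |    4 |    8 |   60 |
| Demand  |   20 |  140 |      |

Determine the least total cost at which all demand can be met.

650

Optimal allocation:
  Dairy1→S2: 50 × 3 = 150
  Dairy2→S2: 50 × 2 = 100
  Dairy3→S1: 20 × 4 = 80
  Dairy3→S2: 40 × 8 = 320
Total = 150 + 100 + 80 + 320 = 650.
(Supply check: Dairy1 ships 50; Dairy2 ships 50; Dairy3 ships 60.)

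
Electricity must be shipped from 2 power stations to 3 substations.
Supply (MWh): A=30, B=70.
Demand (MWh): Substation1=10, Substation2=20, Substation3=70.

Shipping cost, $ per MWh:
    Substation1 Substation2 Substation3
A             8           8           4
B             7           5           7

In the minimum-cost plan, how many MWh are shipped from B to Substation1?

10

Optimal shipments:
  A->Substation3: 30 × $4 = $120
  B->Substation1: 10 × $7 = $70
  B->Substation2: 20 × $5 = $100
  B->Substation3: 40 × $7 = $280
Total cost = $570.
So B→Substation1 carries 10 MWh.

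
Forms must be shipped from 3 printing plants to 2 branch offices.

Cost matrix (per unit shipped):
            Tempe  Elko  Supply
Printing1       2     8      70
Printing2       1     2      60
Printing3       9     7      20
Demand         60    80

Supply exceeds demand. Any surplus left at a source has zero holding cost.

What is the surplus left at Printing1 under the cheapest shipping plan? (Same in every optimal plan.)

10

An optimal plan:
  Printing1 to Tempe: 60 boxes
  Printing2 to Elko: 60 boxes
  Printing3 to Elko: 20 boxes
Total cost = 380.
Printing1 ships 60 of its 70, leaving 10.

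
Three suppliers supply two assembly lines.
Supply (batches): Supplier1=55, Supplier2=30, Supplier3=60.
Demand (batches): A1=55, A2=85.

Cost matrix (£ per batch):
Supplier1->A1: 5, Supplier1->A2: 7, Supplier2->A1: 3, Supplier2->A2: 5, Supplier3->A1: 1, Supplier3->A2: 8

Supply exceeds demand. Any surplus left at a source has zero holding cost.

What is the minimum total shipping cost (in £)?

An optimal shipping plan:
  Supplier1->A2: 55 × £7 = £385
  Supplier2->A2: 30 × £5 = £150
  Supplier3->A1: 55 × £1 = £55
Total = 385 + 150 + 55 = £590.
(Supply check: Supplier1 ships 55; Supplier2 ships 30; Supplier3 ships 55.)

590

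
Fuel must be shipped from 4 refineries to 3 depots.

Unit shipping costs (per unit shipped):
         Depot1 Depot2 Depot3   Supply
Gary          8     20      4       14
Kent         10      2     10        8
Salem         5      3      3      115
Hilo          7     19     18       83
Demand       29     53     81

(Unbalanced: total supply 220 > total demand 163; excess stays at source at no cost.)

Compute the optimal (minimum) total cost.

A cheapest plan:
  Gary–Depot3: 14 × 4 = 56
  Kent–Depot2: 8 × 2 = 16
  Salem–Depot1: 3 × 5 = 15
  Salem–Depot2: 45 × 3 = 135
  Salem–Depot3: 67 × 3 = 201
  Hilo–Depot1: 26 × 7 = 182
Total = 56 + 16 + 15 + 135 + 201 + 182 = 605.

605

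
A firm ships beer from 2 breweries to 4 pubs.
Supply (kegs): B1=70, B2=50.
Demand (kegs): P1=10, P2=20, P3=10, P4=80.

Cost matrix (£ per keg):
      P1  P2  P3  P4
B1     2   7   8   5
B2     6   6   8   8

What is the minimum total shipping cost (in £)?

680

One minimum-cost allocation:
  B1 to P1: 10 × £2 = £20
  B1 to P4: 60 × £5 = £300
  B2 to P2: 20 × £6 = £120
  B2 to P3: 10 × £8 = £80
  B2 to P4: 20 × £8 = £160
Total = 20 + 300 + 120 + 80 + 160 = £680.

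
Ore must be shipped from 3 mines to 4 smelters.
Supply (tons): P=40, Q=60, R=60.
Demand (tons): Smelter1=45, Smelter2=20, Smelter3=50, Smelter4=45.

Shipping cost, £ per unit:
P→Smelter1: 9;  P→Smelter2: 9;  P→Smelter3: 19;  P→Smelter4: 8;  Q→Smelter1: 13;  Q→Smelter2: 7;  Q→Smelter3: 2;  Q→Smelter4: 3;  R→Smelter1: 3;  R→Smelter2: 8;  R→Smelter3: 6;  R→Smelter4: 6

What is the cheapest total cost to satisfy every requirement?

An optimal shipping plan:
  P to Smelter2: 20 × £9 = £180
  P to Smelter4: 20 × £8 = £160
  Q to Smelter3: 50 × £2 = £100
  Q to Smelter4: 10 × £3 = £30
  R to Smelter1: 45 × £3 = £135
  R to Smelter4: 15 × £6 = £90
Total = 180 + 160 + 100 + 30 + 135 + 90 = £695.
(Supply check: P ships 40; Q ships 60; R ships 60.)

695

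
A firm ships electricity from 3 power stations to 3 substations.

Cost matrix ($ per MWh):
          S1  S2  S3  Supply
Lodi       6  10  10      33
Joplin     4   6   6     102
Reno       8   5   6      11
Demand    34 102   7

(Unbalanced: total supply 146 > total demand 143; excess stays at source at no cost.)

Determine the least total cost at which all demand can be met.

An optimal shipping plan:
  Lodi–S1: 30 × $6 = $180
  Joplin–S1: 4 × $4 = $16
  Joplin–S2: 91 × $6 = $546
  Joplin–S3: 7 × $6 = $42
  Reno–S2: 11 × $5 = $55
Total = 180 + 16 + 546 + 42 + 55 = $839.
(Supply check: Lodi ships 30; Joplin ships 102; Reno ships 11.)

839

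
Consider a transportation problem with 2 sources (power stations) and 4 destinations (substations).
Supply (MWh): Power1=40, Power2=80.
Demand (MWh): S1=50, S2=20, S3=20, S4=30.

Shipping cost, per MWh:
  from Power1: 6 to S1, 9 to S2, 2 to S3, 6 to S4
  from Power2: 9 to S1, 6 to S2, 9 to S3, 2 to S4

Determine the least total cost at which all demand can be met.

A cheapest plan:
  Power1→S1: 20 × 6 = 120
  Power1→S3: 20 × 2 = 40
  Power2→S1: 30 × 9 = 270
  Power2→S2: 20 × 6 = 120
  Power2→S4: 30 × 2 = 60
Total = 120 + 40 + 270 + 120 + 60 = 610.
(Supply check: Power1 ships 40; Power2 ships 80.)

610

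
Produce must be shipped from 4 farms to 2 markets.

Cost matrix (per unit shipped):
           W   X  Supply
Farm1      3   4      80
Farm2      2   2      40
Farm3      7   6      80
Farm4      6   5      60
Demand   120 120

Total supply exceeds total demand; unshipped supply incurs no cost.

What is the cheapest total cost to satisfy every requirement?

An optimal shipping plan:
  Farm1->W: 80 crates
  Farm2->W: 40 crates
  Farm3->X: 60 crates
  Farm4->X: 60 crates
Total cost = 980.

980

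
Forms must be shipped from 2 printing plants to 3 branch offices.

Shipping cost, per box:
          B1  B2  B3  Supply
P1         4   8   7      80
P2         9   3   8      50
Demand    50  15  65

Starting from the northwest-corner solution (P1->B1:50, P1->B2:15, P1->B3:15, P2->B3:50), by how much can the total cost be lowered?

90

Current plan cost = 50·4 + 15·8 + 15·7 + 50·8 = 825.
Optimal plan:
  P1→B1: 50 × 4 = 200
  P1→B3: 30 × 7 = 210
  P2→B2: 15 × 3 = 45
  P2→B3: 35 × 8 = 280
Optimal cost = 735.
Saving = 825 − 735 = 90.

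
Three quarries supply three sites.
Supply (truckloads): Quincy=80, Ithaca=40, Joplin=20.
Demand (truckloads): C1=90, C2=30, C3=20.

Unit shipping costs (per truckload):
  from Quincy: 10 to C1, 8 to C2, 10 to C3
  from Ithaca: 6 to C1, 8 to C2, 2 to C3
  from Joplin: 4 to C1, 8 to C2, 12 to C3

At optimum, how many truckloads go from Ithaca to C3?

20

The minimum-cost plan:
  Quincy to C1: 50 × 10 = 500
  Quincy to C2: 30 × 8 = 240
  Ithaca to C1: 20 × 6 = 120
  Ithaca to C3: 20 × 2 = 40
  Joplin to C1: 20 × 4 = 80
Total cost = 980.
So Ithaca→C3 carries 20 truckloads.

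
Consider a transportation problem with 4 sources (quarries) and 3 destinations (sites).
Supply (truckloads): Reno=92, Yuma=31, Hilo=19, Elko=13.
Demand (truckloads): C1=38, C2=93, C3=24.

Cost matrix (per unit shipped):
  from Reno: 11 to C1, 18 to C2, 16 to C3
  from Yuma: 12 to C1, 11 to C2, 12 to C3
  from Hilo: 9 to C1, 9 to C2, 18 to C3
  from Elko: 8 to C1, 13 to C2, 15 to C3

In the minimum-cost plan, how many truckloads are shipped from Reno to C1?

The minimum-cost plan:
  Reno->C1: 38 truckloads
  Reno->C2: 30 truckloads
  Reno->C3: 24 truckloads
  Yuma->C2: 31 truckloads
  Hilo->C2: 19 truckloads
  Elko->C2: 13 truckloads
Total cost = 2023.
So Reno→C1 carries 38 truckloads.

38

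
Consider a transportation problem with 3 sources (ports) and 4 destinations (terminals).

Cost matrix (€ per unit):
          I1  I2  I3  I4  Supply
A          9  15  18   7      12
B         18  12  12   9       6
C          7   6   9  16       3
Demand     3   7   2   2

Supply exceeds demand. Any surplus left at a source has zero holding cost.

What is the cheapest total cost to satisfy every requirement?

Optimal allocation:
  A to I1: 3 × €9 = €27
  A to I4: 2 × €7 = €14
  B to I2: 4 × €12 = €48
  B to I3: 2 × €12 = €24
  C to I2: 3 × €6 = €18
Total = 27 + 14 + 48 + 24 + 18 = €131.

131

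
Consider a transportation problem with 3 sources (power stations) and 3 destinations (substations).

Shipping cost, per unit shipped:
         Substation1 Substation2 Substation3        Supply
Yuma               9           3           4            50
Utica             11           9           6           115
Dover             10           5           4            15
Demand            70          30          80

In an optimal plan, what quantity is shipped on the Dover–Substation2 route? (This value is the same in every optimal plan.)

The minimum-cost plan:
  Yuma to Substation2: 30 × 3 = 90
  Yuma to Substation3: 20 × 4 = 80
  Utica to Substation1: 70 × 11 = 770
  Utica to Substation3: 45 × 6 = 270
  Dover to Substation3: 15 × 4 = 60
Total cost = 1270.
The route Dover→Substation2 is not used.

0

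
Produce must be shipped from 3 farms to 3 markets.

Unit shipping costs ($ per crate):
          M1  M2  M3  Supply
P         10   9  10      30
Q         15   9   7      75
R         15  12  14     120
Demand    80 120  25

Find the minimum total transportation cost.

Optimal allocation:
  P to M1: 30 crates
  Q to M2: 50 crates
  Q to M3: 25 crates
  R to M1: 50 crates
  R to M2: 70 crates
Total cost = $2515.

2515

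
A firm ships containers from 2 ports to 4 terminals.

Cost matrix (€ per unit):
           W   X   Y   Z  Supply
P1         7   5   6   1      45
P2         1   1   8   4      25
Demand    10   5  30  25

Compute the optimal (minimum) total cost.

A cheapest plan:
  P1->Y: 20 × €6 = €120
  P1->Z: 25 × €1 = €25
  P2->W: 10 × €1 = €10
  P2->X: 5 × €1 = €5
  P2->Y: 10 × €8 = €80
Total = 120 + 25 + 10 + 5 + 80 = €240.

240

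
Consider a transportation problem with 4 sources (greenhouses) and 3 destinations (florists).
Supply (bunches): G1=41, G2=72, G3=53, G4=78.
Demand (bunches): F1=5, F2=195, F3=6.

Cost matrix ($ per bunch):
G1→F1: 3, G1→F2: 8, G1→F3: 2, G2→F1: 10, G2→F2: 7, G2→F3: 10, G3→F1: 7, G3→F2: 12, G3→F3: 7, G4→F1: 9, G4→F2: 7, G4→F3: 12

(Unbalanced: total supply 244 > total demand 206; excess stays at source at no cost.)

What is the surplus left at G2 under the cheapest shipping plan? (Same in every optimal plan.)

0

An optimal plan:
  G1->F2: 35 × $8 = $280
  G1->F3: 6 × $2 = $12
  G2->F2: 72 × $7 = $504
  G3->F1: 5 × $7 = $35
  G3->F2: 10 × $12 = $120
  G4->F2: 78 × $7 = $546
Total cost = $1497.
G2 ships 72 of its 72, leaving 0.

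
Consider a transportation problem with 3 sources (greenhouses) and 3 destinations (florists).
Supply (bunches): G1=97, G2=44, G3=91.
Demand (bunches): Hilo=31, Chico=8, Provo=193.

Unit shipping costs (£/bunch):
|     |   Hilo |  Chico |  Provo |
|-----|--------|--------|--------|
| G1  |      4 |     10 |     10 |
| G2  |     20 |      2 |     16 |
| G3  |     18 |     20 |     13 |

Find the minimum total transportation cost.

A cheapest plan:
  G1→Hilo: 31 × £4 = £124
  G1→Provo: 66 × £10 = £660
  G2→Chico: 8 × £2 = £16
  G2→Provo: 36 × £16 = £576
  G3→Provo: 91 × £13 = £1183
Total = 124 + 660 + 16 + 576 + 1183 = £2559.

2559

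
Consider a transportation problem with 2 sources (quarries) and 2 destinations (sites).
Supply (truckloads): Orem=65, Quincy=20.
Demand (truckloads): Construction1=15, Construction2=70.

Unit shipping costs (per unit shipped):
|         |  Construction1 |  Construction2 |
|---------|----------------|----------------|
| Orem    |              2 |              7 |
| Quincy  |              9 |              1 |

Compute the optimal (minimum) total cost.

400

Optimal allocation:
  Orem to Construction1: 15 × 2 = 30
  Orem to Construction2: 50 × 7 = 350
  Quincy to Construction2: 20 × 1 = 20
Total = 30 + 350 + 20 = 400.
(Supply check: Orem ships 65; Quincy ships 20.)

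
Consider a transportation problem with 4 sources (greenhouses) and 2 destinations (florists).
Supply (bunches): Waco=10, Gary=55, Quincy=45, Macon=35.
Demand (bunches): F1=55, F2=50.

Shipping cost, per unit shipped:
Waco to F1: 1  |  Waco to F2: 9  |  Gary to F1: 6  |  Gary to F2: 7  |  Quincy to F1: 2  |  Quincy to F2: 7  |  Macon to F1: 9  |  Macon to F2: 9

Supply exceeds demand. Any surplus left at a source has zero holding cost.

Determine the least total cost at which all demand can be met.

450

A cheapest plan:
  Waco->F1: 10 bunches
  Gary->F2: 50 bunches
  Quincy->F1: 45 bunches
Total cost = 450.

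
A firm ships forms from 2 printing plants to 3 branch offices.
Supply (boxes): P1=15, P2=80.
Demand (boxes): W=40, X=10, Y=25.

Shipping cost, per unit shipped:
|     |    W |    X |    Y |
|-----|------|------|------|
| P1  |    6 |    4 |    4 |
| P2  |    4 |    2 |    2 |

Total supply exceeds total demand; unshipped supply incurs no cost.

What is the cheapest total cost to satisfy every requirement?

230

A cheapest plan:
  P2–W: 40 × 4 = 160
  P2–X: 10 × 2 = 20
  P2–Y: 25 × 2 = 50
Total = 160 + 20 + 50 = 230.
(Supply check: P1 ships 0; P2 ships 75.)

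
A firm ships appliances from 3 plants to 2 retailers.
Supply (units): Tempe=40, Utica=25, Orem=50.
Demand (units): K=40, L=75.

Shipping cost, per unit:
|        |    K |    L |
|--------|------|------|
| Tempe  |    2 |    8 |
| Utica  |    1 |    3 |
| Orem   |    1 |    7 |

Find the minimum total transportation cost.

One minimum-cost allocation:
  Tempe→L: 40 × 8 = 320
  Utica→L: 25 × 3 = 75
  Orem→K: 40 × 1 = 40
  Orem→L: 10 × 7 = 70
Total = 320 + 75 + 40 + 70 = 505.
(Supply check: Tempe ships 40; Utica ships 25; Orem ships 50.)

505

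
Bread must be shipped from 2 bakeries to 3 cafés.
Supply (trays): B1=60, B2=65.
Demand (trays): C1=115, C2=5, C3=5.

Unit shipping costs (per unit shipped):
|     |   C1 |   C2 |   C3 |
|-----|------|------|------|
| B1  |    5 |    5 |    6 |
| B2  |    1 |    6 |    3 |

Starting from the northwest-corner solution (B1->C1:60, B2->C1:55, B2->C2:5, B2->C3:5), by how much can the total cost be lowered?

30

Current plan cost = 60·5 + 55·1 + 5·6 + 5·3 = 400.
Optimal plan:
  B1 to C1: 50 × 5 = 250
  B1 to C2: 5 × 5 = 25
  B1 to C3: 5 × 6 = 30
  B2 to C1: 65 × 1 = 65
Optimal cost = 370.
Saving = 400 − 370 = 30.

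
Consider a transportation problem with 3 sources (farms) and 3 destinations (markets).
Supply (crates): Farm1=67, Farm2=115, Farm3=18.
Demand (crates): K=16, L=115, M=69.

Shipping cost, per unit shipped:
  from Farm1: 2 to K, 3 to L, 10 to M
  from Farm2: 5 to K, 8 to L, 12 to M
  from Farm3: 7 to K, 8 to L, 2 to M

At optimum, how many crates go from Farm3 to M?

18

Optimal shipments:
  Farm1 to L: 67 crates
  Farm2 to K: 16 crates
  Farm2 to L: 48 crates
  Farm2 to M: 51 crates
  Farm3 to M: 18 crates
Total cost = 1313.
So Farm3→M carries 18 crates.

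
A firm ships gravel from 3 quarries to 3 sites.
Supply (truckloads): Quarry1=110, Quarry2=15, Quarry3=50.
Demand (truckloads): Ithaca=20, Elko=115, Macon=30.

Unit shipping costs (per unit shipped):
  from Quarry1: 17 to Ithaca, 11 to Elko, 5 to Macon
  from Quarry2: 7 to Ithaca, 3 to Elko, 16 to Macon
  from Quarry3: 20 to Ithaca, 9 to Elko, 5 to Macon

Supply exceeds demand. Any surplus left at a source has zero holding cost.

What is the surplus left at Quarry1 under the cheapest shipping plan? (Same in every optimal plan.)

10

An optimal plan:
  Quarry1→Ithaca: 5 × 17 = 85
  Quarry1→Elko: 65 × 11 = 715
  Quarry1→Macon: 30 × 5 = 150
  Quarry2→Ithaca: 15 × 7 = 105
  Quarry3→Elko: 50 × 9 = 450
Total cost = 1505.
Quarry1 ships 100 of its 110, leaving 10.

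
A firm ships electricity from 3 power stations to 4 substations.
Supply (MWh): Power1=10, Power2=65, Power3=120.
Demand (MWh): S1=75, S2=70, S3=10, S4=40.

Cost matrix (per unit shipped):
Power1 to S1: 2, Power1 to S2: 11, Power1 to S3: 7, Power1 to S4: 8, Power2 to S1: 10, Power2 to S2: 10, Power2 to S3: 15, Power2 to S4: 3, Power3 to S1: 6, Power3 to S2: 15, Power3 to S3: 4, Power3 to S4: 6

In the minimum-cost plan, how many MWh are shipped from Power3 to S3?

10

Optimal shipments:
  Power1–S1: 5 × 2 = 10
  Power1–S2: 5 × 11 = 55
  Power2–S2: 65 × 10 = 650
  Power3–S1: 70 × 6 = 420
  Power3–S3: 10 × 4 = 40
  Power3–S4: 40 × 6 = 240
Total cost = 1415.
So Power3→S3 carries 10 MWh.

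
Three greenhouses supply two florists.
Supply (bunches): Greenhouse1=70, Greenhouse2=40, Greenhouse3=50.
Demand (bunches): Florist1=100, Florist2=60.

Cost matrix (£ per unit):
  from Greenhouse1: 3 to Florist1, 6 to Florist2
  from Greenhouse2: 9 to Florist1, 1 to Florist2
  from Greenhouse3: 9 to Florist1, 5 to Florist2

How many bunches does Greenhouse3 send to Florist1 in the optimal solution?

30

Solving gives:
  Greenhouse1→Florist1: 70 × £3 = £210
  Greenhouse2→Florist2: 40 × £1 = £40
  Greenhouse3→Florist1: 30 × £9 = £270
  Greenhouse3→Florist2: 20 × £5 = £100
Total cost = £620.
So Greenhouse3→Florist1 carries 30 bunches.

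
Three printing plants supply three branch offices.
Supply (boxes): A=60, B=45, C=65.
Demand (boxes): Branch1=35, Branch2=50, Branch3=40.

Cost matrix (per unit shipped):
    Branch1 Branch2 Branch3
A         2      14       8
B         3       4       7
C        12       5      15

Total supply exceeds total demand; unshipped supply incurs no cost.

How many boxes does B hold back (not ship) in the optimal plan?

Minimum-cost shipments:
  A->Branch1: 35 × 2 = 70
  A->Branch3: 25 × 8 = 200
  B->Branch2: 30 × 4 = 120
  B->Branch3: 15 × 7 = 105
  C->Branch2: 20 × 5 = 100
Total cost = 595.
B ships 45 of its 45, leaving 0.

0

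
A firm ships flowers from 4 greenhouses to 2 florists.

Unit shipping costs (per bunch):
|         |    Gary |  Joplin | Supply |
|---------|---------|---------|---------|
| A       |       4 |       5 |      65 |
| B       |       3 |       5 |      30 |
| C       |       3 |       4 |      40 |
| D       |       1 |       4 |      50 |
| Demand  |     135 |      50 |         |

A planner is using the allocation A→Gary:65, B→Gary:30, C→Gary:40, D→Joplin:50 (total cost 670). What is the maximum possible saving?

Current plan cost = 65·4 + 30·3 + 40·3 + 50·4 = 670.
Optimal plan:
  A→Gary: 15 × 4 = 60
  A→Joplin: 50 × 5 = 250
  B→Gary: 30 × 3 = 90
  C→Gary: 40 × 3 = 120
  D→Gary: 50 × 1 = 50
Optimal cost = 570.
Saving = 670 − 570 = 100.

100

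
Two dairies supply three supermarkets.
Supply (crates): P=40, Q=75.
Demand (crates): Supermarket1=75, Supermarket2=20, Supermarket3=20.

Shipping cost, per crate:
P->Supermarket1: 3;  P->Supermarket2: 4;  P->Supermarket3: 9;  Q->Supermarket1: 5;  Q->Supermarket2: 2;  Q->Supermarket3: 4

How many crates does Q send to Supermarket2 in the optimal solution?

Optimal shipments:
  P→Supermarket1: 40 crates
  Q→Supermarket1: 35 crates
  Q→Supermarket2: 20 crates
  Q→Supermarket3: 20 crates
Total cost = 415.
So Q→Supermarket2 carries 20 crates.

20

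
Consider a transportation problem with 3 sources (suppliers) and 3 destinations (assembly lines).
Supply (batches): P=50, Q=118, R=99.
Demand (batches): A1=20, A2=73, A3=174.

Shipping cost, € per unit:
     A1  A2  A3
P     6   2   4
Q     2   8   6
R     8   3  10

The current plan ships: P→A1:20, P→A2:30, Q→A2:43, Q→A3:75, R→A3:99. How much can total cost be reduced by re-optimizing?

657

Current plan cost = 20·6 + 30·2 + 43·8 + 75·6 + 99·10 = €1964.
Optimal plan:
  P to A3: 50 × €4 = €200
  Q to A1: 20 × €2 = €40
  Q to A3: 98 × €6 = €588
  R to A2: 73 × €3 = €219
  R to A3: 26 × €10 = €260
Optimal cost = €1307.
Saving = 1964 − 1307 = €657.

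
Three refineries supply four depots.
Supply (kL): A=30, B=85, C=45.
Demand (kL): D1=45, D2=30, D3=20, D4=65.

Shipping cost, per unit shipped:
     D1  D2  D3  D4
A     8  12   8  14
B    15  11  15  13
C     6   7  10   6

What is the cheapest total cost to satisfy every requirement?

1555

Optimal allocation:
  A to D1: 10 kL
  A to D3: 20 kL
  B to D2: 30 kL
  B to D4: 55 kL
  C to D1: 35 kL
  C to D4: 10 kL
Total cost = 1555.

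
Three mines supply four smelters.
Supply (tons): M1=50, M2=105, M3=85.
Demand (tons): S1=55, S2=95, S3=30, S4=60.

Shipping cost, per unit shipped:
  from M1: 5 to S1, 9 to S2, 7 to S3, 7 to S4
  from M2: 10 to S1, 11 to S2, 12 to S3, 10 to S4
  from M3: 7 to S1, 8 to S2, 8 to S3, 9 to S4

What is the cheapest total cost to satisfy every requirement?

Optimal allocation:
  M1→S1: 50 × 5 = 250
  M2→S2: 45 × 11 = 495
  M2→S4: 60 × 10 = 600
  M3→S1: 5 × 7 = 35
  M3→S2: 50 × 8 = 400
  M3→S3: 30 × 8 = 240
Total = 250 + 495 + 600 + 35 + 400 + 240 = 2020.

2020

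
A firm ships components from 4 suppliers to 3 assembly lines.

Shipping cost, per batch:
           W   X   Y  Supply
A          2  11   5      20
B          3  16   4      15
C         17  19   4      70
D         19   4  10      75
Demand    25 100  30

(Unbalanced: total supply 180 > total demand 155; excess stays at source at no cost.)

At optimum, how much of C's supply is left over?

Minimum-cost shipments:
  A to W: 10 batches
  A to X: 10 batches
  B to W: 15 batches
  C to X: 15 batches
  C to Y: 30 batches
  D to X: 75 batches
Total cost = 880.
C ships 45 of its 70, leaving 25.

25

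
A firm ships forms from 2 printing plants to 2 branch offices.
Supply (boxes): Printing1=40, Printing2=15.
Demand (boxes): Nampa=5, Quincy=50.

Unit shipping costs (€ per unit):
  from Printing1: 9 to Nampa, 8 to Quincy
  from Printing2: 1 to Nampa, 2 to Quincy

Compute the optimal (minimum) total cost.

345

One minimum-cost allocation:
  Printing1–Quincy: 40 × €8 = €320
  Printing2–Nampa: 5 × €1 = €5
  Printing2–Quincy: 10 × €2 = €20
Total = 320 + 5 + 20 = €345.
(Supply check: Printing1 ships 40; Printing2 ships 15.)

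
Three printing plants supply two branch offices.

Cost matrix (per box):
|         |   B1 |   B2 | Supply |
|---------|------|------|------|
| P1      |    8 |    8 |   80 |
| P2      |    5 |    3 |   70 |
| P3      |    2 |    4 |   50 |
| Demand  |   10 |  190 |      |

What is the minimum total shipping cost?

1030

Optimal allocation:
  P1 to B2: 80 × 8 = 640
  P2 to B2: 70 × 3 = 210
  P3 to B1: 10 × 2 = 20
  P3 to B2: 40 × 4 = 160
Total = 640 + 210 + 20 + 160 = 1030.
(Supply check: P1 ships 80; P2 ships 70; P3 ships 50.)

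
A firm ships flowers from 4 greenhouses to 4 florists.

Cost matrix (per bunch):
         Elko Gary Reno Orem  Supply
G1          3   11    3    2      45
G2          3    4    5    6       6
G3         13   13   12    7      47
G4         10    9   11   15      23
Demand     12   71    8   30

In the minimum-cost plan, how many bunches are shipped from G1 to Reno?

Solving gives:
  G1→Elko: 12 bunches
  G1→Reno: 8 bunches
  G1→Orem: 25 bunches
  G2→Gary: 6 bunches
  G3→Gary: 42 bunches
  G3→Orem: 5 bunches
  G4→Gary: 23 bunches
Total cost = 922.
So G1→Reno carries 8 bunches.

8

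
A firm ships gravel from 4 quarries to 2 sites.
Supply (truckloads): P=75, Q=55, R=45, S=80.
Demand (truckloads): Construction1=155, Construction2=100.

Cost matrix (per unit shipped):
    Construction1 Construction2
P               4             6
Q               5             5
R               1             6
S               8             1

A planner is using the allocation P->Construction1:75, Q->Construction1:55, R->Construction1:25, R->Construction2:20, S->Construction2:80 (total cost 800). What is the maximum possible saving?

Current plan cost = 75·4 + 55·5 + 25·1 + 20·6 + 80·1 = 800.
Optimal plan:
  P->Construction1: 75 × 4 = 300
  Q->Construction1: 35 × 5 = 175
  Q->Construction2: 20 × 5 = 100
  R->Construction1: 45 × 1 = 45
  S->Construction2: 80 × 1 = 80
Optimal cost = 700.
Saving = 800 − 700 = 100.

100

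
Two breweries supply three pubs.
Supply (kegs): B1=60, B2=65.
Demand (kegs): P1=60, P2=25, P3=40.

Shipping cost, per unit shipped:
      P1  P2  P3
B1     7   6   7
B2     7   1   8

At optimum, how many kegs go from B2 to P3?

The minimum-cost plan:
  B1->P1: 20 × 7 = 140
  B1->P3: 40 × 7 = 280
  B2->P1: 40 × 7 = 280
  B2->P2: 25 × 1 = 25
Total cost = 725.
The route B2→P3 is not used.

0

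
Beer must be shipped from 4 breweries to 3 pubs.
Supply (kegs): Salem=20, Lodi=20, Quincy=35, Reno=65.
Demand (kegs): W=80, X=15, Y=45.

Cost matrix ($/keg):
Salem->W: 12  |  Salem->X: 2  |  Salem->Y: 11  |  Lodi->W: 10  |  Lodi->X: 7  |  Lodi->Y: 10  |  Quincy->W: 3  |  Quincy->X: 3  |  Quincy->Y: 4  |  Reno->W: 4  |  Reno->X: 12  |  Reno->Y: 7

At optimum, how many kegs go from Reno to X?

0

Solving gives:
  Salem->X: 15 × $2 = $30
  Salem->Y: 5 × $11 = $55
  Lodi->Y: 20 × $10 = $200
  Quincy->W: 15 × $3 = $45
  Quincy->Y: 20 × $4 = $80
  Reno->W: 65 × $4 = $260
Total cost = $670.
The route Reno→X is not used.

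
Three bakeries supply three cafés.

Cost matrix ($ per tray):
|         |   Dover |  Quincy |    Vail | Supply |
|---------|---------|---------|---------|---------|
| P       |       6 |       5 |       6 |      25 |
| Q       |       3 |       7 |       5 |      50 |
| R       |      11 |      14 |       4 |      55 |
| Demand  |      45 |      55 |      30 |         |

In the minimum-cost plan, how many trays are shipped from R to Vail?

30

Optimal shipments:
  P to Quincy: 25 trays
  Q to Dover: 45 trays
  Q to Quincy: 5 trays
  R to Quincy: 25 trays
  R to Vail: 30 trays
Total cost = $765.
So R→Vail carries 30 trays.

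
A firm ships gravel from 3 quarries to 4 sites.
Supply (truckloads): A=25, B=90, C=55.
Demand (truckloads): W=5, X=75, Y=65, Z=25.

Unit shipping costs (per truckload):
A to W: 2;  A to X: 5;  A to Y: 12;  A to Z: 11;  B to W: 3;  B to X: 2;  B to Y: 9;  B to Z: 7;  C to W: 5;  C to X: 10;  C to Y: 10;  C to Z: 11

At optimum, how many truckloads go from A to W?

The minimum-cost plan:
  A–W: 5 × 2 = 10
  A–X: 20 × 5 = 100
  B–X: 55 × 2 = 110
  B–Y: 10 × 9 = 90
  B–Z: 25 × 7 = 175
  C–Y: 55 × 10 = 550
Total cost = 1035.
So A→W carries 5 truckloads.

5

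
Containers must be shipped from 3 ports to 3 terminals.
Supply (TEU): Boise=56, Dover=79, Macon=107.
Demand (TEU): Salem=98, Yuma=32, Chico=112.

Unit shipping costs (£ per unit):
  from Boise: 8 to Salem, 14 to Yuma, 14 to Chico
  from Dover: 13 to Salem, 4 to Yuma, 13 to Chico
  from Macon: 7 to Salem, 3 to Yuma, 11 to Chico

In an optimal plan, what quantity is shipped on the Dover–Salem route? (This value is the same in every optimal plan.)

Solving gives:
  Boise->Salem: 56 TEU
  Dover->Yuma: 32 TEU
  Dover->Chico: 47 TEU
  Macon->Salem: 42 TEU
  Macon->Chico: 65 TEU
Total cost = £2196.
The route Dover→Salem is not used.

0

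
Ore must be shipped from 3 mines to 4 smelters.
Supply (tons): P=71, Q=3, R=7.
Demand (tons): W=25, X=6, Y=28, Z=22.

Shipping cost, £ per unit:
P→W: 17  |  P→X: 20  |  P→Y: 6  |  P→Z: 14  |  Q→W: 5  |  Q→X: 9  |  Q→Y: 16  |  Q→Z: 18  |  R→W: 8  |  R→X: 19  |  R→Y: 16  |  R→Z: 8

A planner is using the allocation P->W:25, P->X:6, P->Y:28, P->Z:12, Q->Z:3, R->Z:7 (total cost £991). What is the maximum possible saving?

69

Current plan cost = 25·17 + 6·20 + 28·6 + 12·14 + 3·18 + 7·8 = £991.
Optimal plan:
  P→W: 15 × £17 = £255
  P→X: 6 × £20 = £120
  P→Y: 28 × £6 = £168
  P→Z: 22 × £14 = £308
  Q→W: 3 × £5 = £15
  R→W: 7 × £8 = £56
Optimal cost = £922.
Saving = 991 − 922 = £69.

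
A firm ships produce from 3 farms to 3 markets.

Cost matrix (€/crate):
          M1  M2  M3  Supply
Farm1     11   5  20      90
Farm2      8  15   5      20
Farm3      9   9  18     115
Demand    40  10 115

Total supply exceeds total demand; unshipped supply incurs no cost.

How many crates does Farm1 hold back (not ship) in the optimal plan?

Minimum-cost shipments:
  Farm1->M2: 10 × €5 = €50
  Farm1->M3: 20 × €20 = €400
  Farm2->M3: 20 × €5 = €100
  Farm3->M1: 40 × €9 = €360
  Farm3->M3: 75 × €18 = €1350
Total cost = €2260.
Farm1 ships 30 of its 90, leaving 60.

60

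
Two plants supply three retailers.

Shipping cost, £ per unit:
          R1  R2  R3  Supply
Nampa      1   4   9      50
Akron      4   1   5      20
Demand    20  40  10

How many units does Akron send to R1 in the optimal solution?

The minimum-cost plan:
  Nampa→R1: 20 × £1 = £20
  Nampa→R2: 30 × £4 = £120
  Akron→R2: 10 × £1 = £10
  Akron→R3: 10 × £5 = £50
Total cost = £200.
The route Akron→R1 is not used.

0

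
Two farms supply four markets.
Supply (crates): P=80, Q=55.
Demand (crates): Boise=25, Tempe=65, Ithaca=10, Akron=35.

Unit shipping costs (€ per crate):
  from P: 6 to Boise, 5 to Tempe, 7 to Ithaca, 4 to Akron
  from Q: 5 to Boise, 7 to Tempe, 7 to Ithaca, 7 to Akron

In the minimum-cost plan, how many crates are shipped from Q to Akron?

0

Solving gives:
  P→Tempe: 45 × €5 = €225
  P→Akron: 35 × €4 = €140
  Q→Boise: 25 × €5 = €125
  Q→Tempe: 20 × €7 = €140
  Q→Ithaca: 10 × €7 = €70
Total cost = €700.
The route Q→Akron is not used.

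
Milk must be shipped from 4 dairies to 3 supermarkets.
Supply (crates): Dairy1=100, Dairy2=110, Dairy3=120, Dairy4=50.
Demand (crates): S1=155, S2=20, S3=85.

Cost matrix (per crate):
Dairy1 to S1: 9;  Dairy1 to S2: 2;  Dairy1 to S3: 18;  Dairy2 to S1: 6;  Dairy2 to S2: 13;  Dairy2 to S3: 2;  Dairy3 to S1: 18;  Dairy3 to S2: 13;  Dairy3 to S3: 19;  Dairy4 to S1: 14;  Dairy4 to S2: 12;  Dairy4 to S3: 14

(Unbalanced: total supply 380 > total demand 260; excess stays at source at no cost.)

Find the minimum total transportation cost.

1780

A cheapest plan:
  Dairy1–S1: 80 × 9 = 720
  Dairy1–S2: 20 × 2 = 40
  Dairy2–S1: 25 × 6 = 150
  Dairy2–S3: 85 × 2 = 170
  Dairy4–S1: 50 × 14 = 700
Total = 720 + 40 + 150 + 170 + 700 = 1780.
(Supply check: Dairy1 ships 100; Dairy2 ships 110; Dairy3 ships 0; Dairy4 ships 50.)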